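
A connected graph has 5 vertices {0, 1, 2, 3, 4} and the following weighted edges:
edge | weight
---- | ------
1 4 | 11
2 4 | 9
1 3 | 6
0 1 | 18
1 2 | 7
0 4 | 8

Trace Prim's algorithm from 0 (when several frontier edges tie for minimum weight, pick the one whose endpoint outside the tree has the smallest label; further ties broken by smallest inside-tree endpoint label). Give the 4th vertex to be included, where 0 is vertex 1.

1

Prim, starting at 0.
Step 1: cheapest edge leaving the tree is 0 4 (8); add 4.
Step 2: cheapest edge leaving the tree is 2 4 (9); add 2.
Step 3: cheapest edge leaving the tree is 1 2 (7); add 1.
Step 4: cheapest edge leaving the tree is 1 3 (6); add 3.
Vertex order: 0, 4, 2, 1, 3. The 4th vertex is 1.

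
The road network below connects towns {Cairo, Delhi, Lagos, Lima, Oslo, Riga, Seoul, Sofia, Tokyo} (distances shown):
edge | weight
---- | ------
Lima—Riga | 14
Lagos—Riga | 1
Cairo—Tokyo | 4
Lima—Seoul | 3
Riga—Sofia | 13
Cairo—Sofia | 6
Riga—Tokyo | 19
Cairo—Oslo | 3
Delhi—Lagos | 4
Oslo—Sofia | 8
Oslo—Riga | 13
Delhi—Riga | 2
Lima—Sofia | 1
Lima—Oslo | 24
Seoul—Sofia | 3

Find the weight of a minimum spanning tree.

33

Prim, starting at Delhi.
Step 1: cheapest edge leaving the tree is Delhi—Riga (2); add Riga.
Step 2: cheapest edge leaving the tree is Lagos—Riga (1); add Lagos.
Step 3: cheapest edge leaving the tree is Oslo—Riga (13); add Oslo.
Step 4: cheapest edge leaving the tree is Cairo—Oslo (3); add Cairo.
Step 5: cheapest edge leaving the tree is Cairo—Tokyo (4); add Tokyo.
Step 6: cheapest edge leaving the tree is Cairo—Sofia (6); add Sofia.
Step 7: cheapest edge leaving the tree is Lima—Sofia (1); add Lima.
Step 8: cheapest edge leaving the tree is Lima—Seoul (3); add Seoul.
MST edges: Delhi—Riga, Lagos—Riga, Oslo—Riga, Cairo—Oslo, Cairo—Tokyo, Cairo—Sofia, Lima—Sofia, Lima—Seoul; total weight 2+1+13+3+4+6+1+3 = 33.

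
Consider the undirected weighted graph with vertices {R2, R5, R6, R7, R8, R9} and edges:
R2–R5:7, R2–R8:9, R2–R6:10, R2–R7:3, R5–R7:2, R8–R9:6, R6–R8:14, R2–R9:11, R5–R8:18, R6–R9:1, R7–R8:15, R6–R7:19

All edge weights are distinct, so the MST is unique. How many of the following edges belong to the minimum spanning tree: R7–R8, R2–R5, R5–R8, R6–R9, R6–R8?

1

Kruskal's algorithm — process edges by increasing weight (ties by edge label):
R6–R9 (1): add. Components now {R6,R9} {R2} {R8} {R7} {R5}
R5–R7 (2): add. Components now {R6,R9} {R2} {R8} {R5,R7}
R2–R7 (3): add. Components now {R6,R9} {R2,R5,R7} {R8}
R8–R9 (6): add. Components now {R6,R8,R9} {R2,R5,R7}
R2–R5 (7): skip — R2 and R5 already connected.
R2–R8 (9): add. Components now {R2,R5,R6,R7,R8,R9}
MST edge set: {R6–R9, R5–R7, R2–R7, R8–R9, R2–R8}.
Of the listed edges, {R6–R9} are in the MST → 1.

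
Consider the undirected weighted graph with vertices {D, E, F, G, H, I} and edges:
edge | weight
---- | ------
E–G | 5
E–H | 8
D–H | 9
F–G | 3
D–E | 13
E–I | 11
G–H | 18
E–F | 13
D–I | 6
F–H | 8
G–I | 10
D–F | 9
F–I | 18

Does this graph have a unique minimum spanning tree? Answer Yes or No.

Sort edges by weight, then run Kruskal:
F–G (3): add. Components now {D} {E} {F,G} {H} {I}
E–G (5): add. Components now {D} {E,F,G} {H} {I}
D–I (6): add. Components now {D,I} {E,F,G} {H}
E–H (8): add. Components now {D,I} {E,F,G,H}
F–H (8): skip — F and H already connected.
D–F (9): add. Components now {D,E,F,G,H,I}
Non-tree edge F–H has weight 8, equal to the heaviest edge on its tree cycle — swapping gives another MST of the same weight. Not unique.

No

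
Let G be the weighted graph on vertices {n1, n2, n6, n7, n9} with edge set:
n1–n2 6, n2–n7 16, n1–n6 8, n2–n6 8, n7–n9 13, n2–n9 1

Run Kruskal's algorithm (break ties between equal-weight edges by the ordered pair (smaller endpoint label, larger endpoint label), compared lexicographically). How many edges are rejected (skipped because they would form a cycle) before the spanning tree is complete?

1

Sort edges by weight, then run Kruskal:
n2–n9 (1): add. Components now {n2,n9} {n6} {n1} {n7}
n1–n2 (6): add. Components now {n1,n2,n9} {n6} {n7}
n1–n6 (8): add. Components now {n1,n2,n6,n9} {n7}
n2–n6 (8): skip — n6 and n2 already connected.
n7–n9 (13): add. Components now {n1,n2,n6,n7,n9}
Edges rejected before the tree was complete: 1.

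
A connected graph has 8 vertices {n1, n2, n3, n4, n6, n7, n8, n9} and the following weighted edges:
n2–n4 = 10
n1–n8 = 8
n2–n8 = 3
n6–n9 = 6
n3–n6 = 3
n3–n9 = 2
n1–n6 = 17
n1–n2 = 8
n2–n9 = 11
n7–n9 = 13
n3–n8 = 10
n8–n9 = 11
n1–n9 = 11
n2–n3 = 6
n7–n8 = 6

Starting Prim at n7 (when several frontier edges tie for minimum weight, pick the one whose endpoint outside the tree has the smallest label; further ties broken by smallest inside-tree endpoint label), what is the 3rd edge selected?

Prim, starting at n7.
Step 1: cheapest edge leaving the tree is n7–n8 (6); add n8.
Step 2: cheapest edge leaving the tree is n2–n8 (3); add n2.
Step 3: cheapest edge leaving the tree is n2–n3 (6); add n3.
Step 4: cheapest edge leaving the tree is n3–n9 (2); add n9.
Step 5: cheapest edge leaving the tree is n3–n6 (3); add n6.
Step 6: cheapest edge leaving the tree is n1–n2 (8); add n1.
Step 7: cheapest edge leaving the tree is n2–n4 (10); add n4.
The 3rd edge added is n2–n3.

n2-n3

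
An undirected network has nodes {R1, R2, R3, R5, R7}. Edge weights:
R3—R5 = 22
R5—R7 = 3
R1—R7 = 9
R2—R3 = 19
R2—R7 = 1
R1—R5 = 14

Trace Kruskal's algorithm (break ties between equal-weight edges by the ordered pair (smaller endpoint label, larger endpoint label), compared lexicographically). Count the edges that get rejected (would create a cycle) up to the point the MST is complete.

1

Kruskal: consider edges lightest-first.
R2—R7 (1): add. Components now {R5} {R1} {R2,R7} {R3}
R5—R7 (3): add. Components now {R2,R5,R7} {R1} {R3}
R1—R7 (9): add. Components now {R1,R2,R5,R7} {R3}
R1—R5 (14): skip — R5 and R1 already connected.
R2—R3 (19): add. Components now {R1,R2,R3,R5,R7}
Edges rejected before the tree was complete: 1.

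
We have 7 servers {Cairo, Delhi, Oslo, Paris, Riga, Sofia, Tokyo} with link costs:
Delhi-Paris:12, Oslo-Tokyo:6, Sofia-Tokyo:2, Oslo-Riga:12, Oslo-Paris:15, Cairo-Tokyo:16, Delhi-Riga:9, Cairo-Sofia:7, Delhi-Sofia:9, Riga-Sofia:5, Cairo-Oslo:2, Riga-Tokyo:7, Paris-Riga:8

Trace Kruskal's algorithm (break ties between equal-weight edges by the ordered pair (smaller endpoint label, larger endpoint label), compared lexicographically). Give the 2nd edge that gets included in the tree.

Sort edges by weight, then run Kruskal:
Cairo-Oslo (2): add. Components now {Tokyo} {Cairo,Oslo} {Delhi} {Riga} {Sofia} {Paris}
Sofia-Tokyo (2): add. Components now {Sofia,Tokyo} {Cairo,Oslo} {Delhi} {Riga} {Paris}
Riga-Sofia (5): add. Components now {Riga,Sofia,Tokyo} {Cairo,Oslo} {Delhi} {Paris}
Oslo-Tokyo (6): add. Components now {Cairo,Oslo,Riga,Sofia,Tokyo} {Delhi} {Paris}
Cairo-Sofia (7): skip — Sofia and Cairo already connected.
Riga-Tokyo (7): skip — Tokyo and Riga already connected.
Paris-Riga (8): add. Components now {Cairo,Oslo,Paris,Riga,Sofia,Tokyo} {Delhi}
Delhi-Riga (9): add. Components now {Cairo,Delhi,Oslo,Paris,Riga,Sofia,Tokyo}
The 2nd edge added is Sofia-Tokyo.

Sofia-Tokyo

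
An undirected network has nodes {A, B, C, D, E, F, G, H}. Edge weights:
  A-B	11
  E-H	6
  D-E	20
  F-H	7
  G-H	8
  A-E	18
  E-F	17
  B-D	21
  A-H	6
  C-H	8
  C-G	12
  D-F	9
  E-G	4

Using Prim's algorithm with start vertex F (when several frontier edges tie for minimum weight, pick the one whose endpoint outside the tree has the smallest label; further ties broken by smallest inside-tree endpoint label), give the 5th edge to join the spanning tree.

Prim, starting at F.
Step 1: cheapest edge leaving the tree is F-H (7); add H.
Step 2: cheapest edge leaving the tree is A-H (6); add A.
Step 3: cheapest edge leaving the tree is E-H (6); add E.
Step 4: cheapest edge leaving the tree is E-G (4); add G.
Step 5: cheapest edge leaving the tree is C-H (8); add C.
Step 6: cheapest edge leaving the tree is D-F (9); add D.
Step 7: cheapest edge leaving the tree is A-B (11); add B.
The 5th edge added is C-H.

C-H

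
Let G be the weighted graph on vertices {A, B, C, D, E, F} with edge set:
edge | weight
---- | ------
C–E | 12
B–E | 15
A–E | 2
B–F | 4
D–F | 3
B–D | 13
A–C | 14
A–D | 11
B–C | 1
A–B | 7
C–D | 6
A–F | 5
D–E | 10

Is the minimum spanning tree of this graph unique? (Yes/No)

Kruskal: consider edges lightest-first.
B–C (1): add. Components now {A} {B,C} {D} {E} {F}
A–E (2): add. Components now {A,E} {B,C} {D} {F}
D–F (3): add. Components now {A,E} {B,C} {D,F}
B–F (4): add. Components now {A,E} {B,C,D,F}
A–F (5): add. Components now {A,B,C,D,E,F}
Every non-tree edge has weight strictly greater than the heaviest edge on the tree path between its endpoints, so the MST is unique.

Yes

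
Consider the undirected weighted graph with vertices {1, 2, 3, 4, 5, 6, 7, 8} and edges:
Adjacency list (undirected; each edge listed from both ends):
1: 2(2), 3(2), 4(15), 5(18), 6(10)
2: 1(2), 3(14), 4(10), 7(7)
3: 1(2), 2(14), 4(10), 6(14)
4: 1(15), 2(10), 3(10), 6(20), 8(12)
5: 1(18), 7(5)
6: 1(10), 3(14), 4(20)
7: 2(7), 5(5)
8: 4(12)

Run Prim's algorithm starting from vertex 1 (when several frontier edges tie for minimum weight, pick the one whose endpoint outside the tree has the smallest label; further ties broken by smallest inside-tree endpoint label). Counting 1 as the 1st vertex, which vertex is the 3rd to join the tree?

Prim, starting at 1.
Step 1: cheapest edge leaving the tree is 1–2 (2); add 2.
Step 2: cheapest edge leaving the tree is 1–3 (2); add 3.
Step 3: cheapest edge leaving the tree is 2–7 (7); add 7.
Step 4: cheapest edge leaving the tree is 5–7 (5); add 5.
Step 5: cheapest edge leaving the tree is 2–4 (10); add 4.
Step 6: cheapest edge leaving the tree is 1–6 (10); add 6.
Step 7: cheapest edge leaving the tree is 4–8 (12); add 8.
Vertex order: 1, 2, 3, 7, 5, 4, 6, 8. The 3rd vertex is 3.

3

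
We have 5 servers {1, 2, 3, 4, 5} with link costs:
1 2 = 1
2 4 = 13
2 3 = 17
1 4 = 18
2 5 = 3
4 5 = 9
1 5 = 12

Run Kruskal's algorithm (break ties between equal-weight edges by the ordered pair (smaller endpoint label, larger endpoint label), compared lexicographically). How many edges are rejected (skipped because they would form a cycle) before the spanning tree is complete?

2

Kruskal: consider edges lightest-first.
1 2 (1): add — endpoints in different components.
2 5 (3): add — endpoints in different components.
4 5 (9): add — endpoints in different components.
1 5 (12): skip — 1 and 5 already connected.
2 4 (13): skip — 2 and 4 already connected.
2 3 (17): add — endpoints in different components.
Edges rejected before the tree was complete: 2.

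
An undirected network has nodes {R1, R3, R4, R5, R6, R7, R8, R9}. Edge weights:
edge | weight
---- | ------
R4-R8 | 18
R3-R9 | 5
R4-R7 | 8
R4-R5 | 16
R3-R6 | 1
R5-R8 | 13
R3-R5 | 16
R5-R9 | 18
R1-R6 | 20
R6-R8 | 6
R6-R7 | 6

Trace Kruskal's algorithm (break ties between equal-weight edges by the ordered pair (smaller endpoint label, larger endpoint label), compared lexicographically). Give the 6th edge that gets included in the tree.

Sort edges by weight, then run Kruskal:
R3-R6 (1): add — endpoints in different components.
R3-R9 (5): add — endpoints in different components.
R6-R7 (6): add — endpoints in different components.
R6-R8 (6): add — endpoints in different components.
R4-R7 (8): add — endpoints in different components.
R5-R8 (13): add — endpoints in different components.
R3-R5 (16): skip — R5 and R3 already connected.
R4-R5 (16): skip — R5 and R4 already connected.
R4-R8 (18): skip — R4 and R8 already connected.
R5-R9 (18): skip — R5 and R9 already connected.
R1-R6 (20): add — endpoints in different components.
The 6th edge added is R5-R8.

R5-R8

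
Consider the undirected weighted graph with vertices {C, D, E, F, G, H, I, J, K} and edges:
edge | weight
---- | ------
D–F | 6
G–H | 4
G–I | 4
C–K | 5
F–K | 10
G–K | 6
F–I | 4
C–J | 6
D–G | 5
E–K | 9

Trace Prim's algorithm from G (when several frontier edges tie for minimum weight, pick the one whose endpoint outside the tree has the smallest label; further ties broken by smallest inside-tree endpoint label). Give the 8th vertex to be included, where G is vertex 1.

Prim's algorithm from G:
Step 1: frontier [G–H 4, G–I 4, D–G 5, G–K 6] → take G–H (4); add H.
Step 2: frontier [G–I 4, D–G 5, G–K 6] → take G–I (4); add I.
Step 3: frontier [D–G 5, G–K 6, F–I 4] → take F–I (4); add F.
Step 4: frontier [D–F 6, F–K 10, D–G 5, G–K 6] → take D–G (5); add D.
Step 5: frontier [F–K 10, G–K 6] → take G–K (6); add K.
Step 6: frontier [C–K 5, E–K 9] → take C–K (5); add C.
Step 7: frontier [C–J 6, E–K 9] → take C–J (6); add J.
Step 8: frontier [E–K 9] → take E–K (9); add E.
Vertex order: G, H, I, F, D, K, C, J, E. The 8th vertex is J.

J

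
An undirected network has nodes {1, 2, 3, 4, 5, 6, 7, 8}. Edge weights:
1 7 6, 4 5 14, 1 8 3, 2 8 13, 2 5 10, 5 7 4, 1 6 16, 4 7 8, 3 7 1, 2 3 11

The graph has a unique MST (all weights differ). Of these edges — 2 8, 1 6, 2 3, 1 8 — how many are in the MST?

2

Sort edges by weight, then run Kruskal:
3 7 (1): add — endpoints in different components.
1 8 (3): add — endpoints in different components.
5 7 (4): add — endpoints in different components.
1 7 (6): add — endpoints in different components.
4 7 (8): add — endpoints in different components.
2 5 (10): add — endpoints in different components.
2 3 (11): skip — 2 and 3 already connected.
2 8 (13): skip — 2 and 8 already connected.
4 5 (14): skip — 4 and 5 already connected.
1 6 (16): add — endpoints in different components.
MST edge set: {3 7, 1 8, 5 7, 1 7, 4 7, 2 5, 1 6}.
Of the listed edges, {1 6, 1 8} are in the MST → 2.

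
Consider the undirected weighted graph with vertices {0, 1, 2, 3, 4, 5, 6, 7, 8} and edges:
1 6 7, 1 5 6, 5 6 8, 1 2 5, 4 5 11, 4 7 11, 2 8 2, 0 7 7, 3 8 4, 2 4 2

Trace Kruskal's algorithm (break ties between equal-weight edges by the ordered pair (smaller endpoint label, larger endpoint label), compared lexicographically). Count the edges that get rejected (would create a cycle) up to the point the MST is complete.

Kruskal's algorithm — process edges by increasing weight (ties by edge label):
2 4 (2): add — endpoints in different components.
2 8 (2): add — endpoints in different components.
3 8 (4): add — endpoints in different components.
1 2 (5): add — endpoints in different components.
1 5 (6): add — endpoints in different components.
0 7 (7): add — endpoints in different components.
1 6 (7): add — endpoints in different components.
5 6 (8): skip — 5 and 6 already connected.
4 5 (11): skip — 4 and 5 already connected.
4 7 (11): add — endpoints in different components.
Edges rejected before the tree was complete: 2.

2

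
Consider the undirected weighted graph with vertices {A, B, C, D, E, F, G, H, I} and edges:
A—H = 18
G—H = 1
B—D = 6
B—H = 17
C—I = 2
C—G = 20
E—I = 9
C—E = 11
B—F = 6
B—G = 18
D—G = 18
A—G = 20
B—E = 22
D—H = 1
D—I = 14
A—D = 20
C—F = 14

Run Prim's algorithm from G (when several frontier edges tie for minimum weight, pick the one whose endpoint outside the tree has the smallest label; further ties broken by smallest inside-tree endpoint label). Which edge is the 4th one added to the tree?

Prim's algorithm from G:
Step 1: cheapest edge leaving the tree is G—H (1); add H.
Step 2: cheapest edge leaving the tree is D—H (1); add D.
Step 3: cheapest edge leaving the tree is B—D (6); add B.
Step 4: cheapest edge leaving the tree is B—F (6); add F.
Step 5: cheapest edge leaving the tree is C—F (14); add C.
Step 6: cheapest edge leaving the tree is C—I (2); add I.
Step 7: cheapest edge leaving the tree is E—I (9); add E.
Step 8: cheapest edge leaving the tree is A—H (18); add A.
The 4th edge added is B—F.

B-F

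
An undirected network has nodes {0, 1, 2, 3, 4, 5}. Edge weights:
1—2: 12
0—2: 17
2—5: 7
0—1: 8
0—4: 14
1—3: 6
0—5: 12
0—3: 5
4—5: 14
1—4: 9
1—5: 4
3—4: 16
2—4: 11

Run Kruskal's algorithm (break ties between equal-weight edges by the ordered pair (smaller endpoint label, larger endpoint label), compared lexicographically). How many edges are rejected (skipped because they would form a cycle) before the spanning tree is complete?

1

Kruskal: consider edges lightest-first.
1—5 (4): add — endpoints in different components.
0—3 (5): add — endpoints in different components.
1—3 (6): add — endpoints in different components.
2—5 (7): add — endpoints in different components.
0—1 (8): skip — 0 and 1 already connected.
1—4 (9): add — endpoints in different components.
Edges rejected before the tree was complete: 1.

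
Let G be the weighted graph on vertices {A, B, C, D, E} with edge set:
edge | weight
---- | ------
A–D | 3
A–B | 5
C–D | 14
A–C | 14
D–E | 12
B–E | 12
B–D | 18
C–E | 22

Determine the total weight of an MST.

Kruskal: consider edges lightest-first.
A–D (3): add — endpoints in different components.
A–B (5): add — endpoints in different components.
B–E (12): add — endpoints in different components.
D–E (12): skip — D and E already connected.
A–C (14): add — endpoints in different components.
MST edges: A–D, A–B, B–E, A–C; total weight 3+5+12+14 = 34.

34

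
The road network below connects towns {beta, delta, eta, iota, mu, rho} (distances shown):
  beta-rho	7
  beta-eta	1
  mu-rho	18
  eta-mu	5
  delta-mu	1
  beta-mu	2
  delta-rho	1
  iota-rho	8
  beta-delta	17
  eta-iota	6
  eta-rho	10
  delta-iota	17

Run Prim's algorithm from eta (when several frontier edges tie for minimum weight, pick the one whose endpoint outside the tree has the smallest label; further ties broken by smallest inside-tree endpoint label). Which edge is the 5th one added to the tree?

eta-iota

Prim, starting at eta.
Step 1: cheapest edge leaving the tree is beta-eta (1); add beta.
Step 2: cheapest edge leaving the tree is beta-mu (2); add mu.
Step 3: cheapest edge leaving the tree is delta-mu (1); add delta.
Step 4: cheapest edge leaving the tree is delta-rho (1); add rho.
Step 5: cheapest edge leaving the tree is eta-iota (6); add iota.
The 5th edge added is eta-iota.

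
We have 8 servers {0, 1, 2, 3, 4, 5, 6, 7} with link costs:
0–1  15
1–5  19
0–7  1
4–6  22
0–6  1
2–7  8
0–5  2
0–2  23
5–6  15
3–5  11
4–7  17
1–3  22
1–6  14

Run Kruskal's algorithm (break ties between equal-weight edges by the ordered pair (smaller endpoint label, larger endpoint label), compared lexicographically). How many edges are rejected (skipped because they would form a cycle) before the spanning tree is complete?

Sort edges by weight, then run Kruskal:
0–6 (1): add — endpoints in different components.
0–7 (1): add — endpoints in different components.
0–5 (2): add — endpoints in different components.
2–7 (8): add — endpoints in different components.
3–5 (11): add — endpoints in different components.
1–6 (14): add — endpoints in different components.
0–1 (15): skip — 0 and 1 already connected.
5–6 (15): skip — 5 and 6 already connected.
4–7 (17): add — endpoints in different components.
Edges rejected before the tree was complete: 2.

2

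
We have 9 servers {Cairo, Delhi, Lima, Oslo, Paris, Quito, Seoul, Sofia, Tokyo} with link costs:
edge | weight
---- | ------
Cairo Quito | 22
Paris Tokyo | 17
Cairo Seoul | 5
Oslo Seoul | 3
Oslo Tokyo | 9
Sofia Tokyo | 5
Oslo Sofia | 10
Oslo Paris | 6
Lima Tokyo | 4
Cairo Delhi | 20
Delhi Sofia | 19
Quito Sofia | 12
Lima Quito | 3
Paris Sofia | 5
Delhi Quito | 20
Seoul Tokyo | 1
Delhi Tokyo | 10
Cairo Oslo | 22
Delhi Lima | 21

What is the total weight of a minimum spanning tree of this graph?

36

Sort edges by weight, then run Kruskal:
Seoul Tokyo (1): add — endpoints in different components.
Lima Quito (3): add — endpoints in different components.
Oslo Seoul (3): add — endpoints in different components.
Lima Tokyo (4): add — endpoints in different components.
Cairo Seoul (5): add — endpoints in different components.
Paris Sofia (5): add — endpoints in different components.
Sofia Tokyo (5): add — endpoints in different components.
Oslo Paris (6): skip — Oslo and Paris already connected.
Oslo Tokyo (9): skip — Oslo and Tokyo already connected.
Delhi Tokyo (10): add — endpoints in different components.
MST edges: Seoul Tokyo, Lima Quito, Oslo Seoul, Lima Tokyo, Cairo Seoul, Paris Sofia, Sofia Tokyo, Delhi Tokyo; total weight 1+3+3+4+5+5+5+10 = 36.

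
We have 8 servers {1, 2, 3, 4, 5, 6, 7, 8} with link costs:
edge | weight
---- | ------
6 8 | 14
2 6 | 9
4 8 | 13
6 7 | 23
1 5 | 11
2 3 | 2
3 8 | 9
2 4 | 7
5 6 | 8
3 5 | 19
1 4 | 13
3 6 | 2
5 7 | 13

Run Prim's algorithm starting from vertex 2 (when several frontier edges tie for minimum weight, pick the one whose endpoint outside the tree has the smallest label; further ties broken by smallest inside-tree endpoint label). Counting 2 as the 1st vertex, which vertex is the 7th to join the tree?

Grow the tree from 2 using Prim:
Step 1: frontier [2 3 2, 2 4 7, 2 6 9] → take 2 3 (2); add 3.
Step 2: frontier [2 4 7, 2 6 9, 3 6 2, 3 8 9, 3 5 19] → take 3 6 (2); add 6.
Step 3: frontier [2 4 7, 3 8 9, 3 5 19, 5 6 8, 6 8 14, 6 7 23] → take 2 4 (7); add 4.
Step 4: frontier [3 8 9, 3 5 19, 1 4 13, 4 8 13, 5 6 8, 6 8 14, 6 7 23] → take 5 6 (8); add 5.
Step 5: frontier [3 8 9, 1 4 13, 4 8 13, 1 5 11, 5 7 13, 6 8 14, 6 7 23] → take 3 8 (9); add 8.
Step 6: frontier [1 4 13, 1 5 11, 5 7 13, 6 7 23] → take 1 5 (11); add 1.
Step 7: frontier [5 7 13, 6 7 23] → take 5 7 (13); add 7.
Vertex order: 2, 3, 6, 4, 5, 8, 1, 7. The 7th vertex is 1.

1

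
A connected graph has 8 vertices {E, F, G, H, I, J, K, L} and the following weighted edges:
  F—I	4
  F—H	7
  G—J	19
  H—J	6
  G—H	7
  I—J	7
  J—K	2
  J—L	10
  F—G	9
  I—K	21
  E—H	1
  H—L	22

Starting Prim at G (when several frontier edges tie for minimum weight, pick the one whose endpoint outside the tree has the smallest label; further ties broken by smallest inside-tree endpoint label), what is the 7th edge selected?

J-L

Prim, starting at G.
Step 1: frontier [G—H 7, F—G 9, G—J 19] → take G—H (7); add H.
Step 2: frontier [F—G 9, G—J 19, E—H 1, H—J 6, F—H 7, H—L 22] → take E—H (1); add E.
Step 3: frontier [F—G 9, G—J 19, H—J 6, F—H 7, H—L 22] → take H—J (6); add J.
Step 4: frontier [F—G 9, F—H 7, H—L 22, J—K 2, I—J 7, J—L 10] → take J—K (2); add K.
Step 5: frontier [F—G 9, F—H 7, H—L 22, I—J 7, J—L 10, I—K 21] → take F—H (7); add F.
Step 6: frontier [F—I 4, H—L 22, I—J 7, J—L 10, I—K 21] → take F—I (4); add I.
Step 7: frontier [H—L 22, J—L 10] → take J—L (10); add L.
The 7th edge added is J—L.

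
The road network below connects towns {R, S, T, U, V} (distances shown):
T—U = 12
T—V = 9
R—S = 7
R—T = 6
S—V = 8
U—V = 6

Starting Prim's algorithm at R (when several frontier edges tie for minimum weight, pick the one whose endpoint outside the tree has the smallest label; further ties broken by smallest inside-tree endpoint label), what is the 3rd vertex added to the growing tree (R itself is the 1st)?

S

Grow the tree from R using Prim:
Step 1: cheapest edge leaving the tree is R—T (6); add T.
Step 2: cheapest edge leaving the tree is R—S (7); add S.
Step 3: cheapest edge leaving the tree is S—V (8); add V.
Step 4: cheapest edge leaving the tree is U—V (6); add U.
Vertex order: R, T, S, V, U. The 3rd vertex is S.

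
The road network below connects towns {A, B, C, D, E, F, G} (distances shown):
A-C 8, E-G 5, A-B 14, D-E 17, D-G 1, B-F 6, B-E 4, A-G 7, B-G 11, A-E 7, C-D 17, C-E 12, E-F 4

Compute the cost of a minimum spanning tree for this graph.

29

Prim, starting at G.
Step 1: frontier [D-G 1, E-G 5, A-G 7, B-G 11] → take D-G (1); add D.
Step 2: frontier [C-D 17, D-E 17, E-G 5, A-G 7, B-G 11] → take E-G (5); add E.
Step 3: frontier [C-D 17, B-E 4, E-F 4, A-E 7, C-E 12, A-G 7, B-G 11] → take B-E (4); add B.
Step 4: frontier [B-F 6, A-B 14, C-D 17, E-F 4, A-E 7, C-E 12, A-G 7] → take E-F (4); add F.
Step 5: frontier [A-B 14, C-D 17, A-E 7, C-E 12, A-G 7] → take A-E (7); add A.
Step 6: frontier [A-C 8, C-D 17, C-E 12] → take A-C (8); add C.
MST edges: D-G, E-G, B-E, E-F, A-E, A-C; total weight 1+5+4+4+7+8 = 29.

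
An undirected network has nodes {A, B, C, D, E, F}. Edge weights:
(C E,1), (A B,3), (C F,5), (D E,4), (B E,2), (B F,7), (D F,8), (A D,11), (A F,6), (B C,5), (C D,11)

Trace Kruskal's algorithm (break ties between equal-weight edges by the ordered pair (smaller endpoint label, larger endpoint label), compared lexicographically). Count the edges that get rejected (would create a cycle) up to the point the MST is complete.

Kruskal's algorithm — process edges by increasing weight (ties by edge label):
C E (1): add. Components now {A} {B} {C,E} {D} {F}
B E (2): add. Components now {A} {B,C,E} {D} {F}
A B (3): add. Components now {A,B,C,E} {D} {F}
D E (4): add. Components now {A,B,C,D,E} {F}
B C (5): skip — B and C already connected.
C F (5): add. Components now {A,B,C,D,E,F}
Edges rejected before the tree was complete: 1.

1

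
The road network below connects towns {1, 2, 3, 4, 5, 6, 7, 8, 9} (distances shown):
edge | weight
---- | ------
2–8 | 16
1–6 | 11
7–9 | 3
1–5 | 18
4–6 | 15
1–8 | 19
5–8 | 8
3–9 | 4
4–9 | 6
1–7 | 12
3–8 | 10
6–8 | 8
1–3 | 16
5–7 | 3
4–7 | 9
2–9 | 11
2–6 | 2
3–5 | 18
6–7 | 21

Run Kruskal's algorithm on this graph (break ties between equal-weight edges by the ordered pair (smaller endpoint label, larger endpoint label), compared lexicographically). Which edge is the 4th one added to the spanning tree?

3-9

Kruskal's algorithm — process edges by increasing weight (ties by edge label):
2–6 (2): add — endpoints in different components.
5–7 (3): add — endpoints in different components.
7–9 (3): add — endpoints in different components.
3–9 (4): add — endpoints in different components.
4–9 (6): add — endpoints in different components.
5–8 (8): add — endpoints in different components.
6–8 (8): add — endpoints in different components.
4–7 (9): skip — 4 and 7 already connected.
3–8 (10): skip — 3 and 8 already connected.
1–6 (11): add — endpoints in different components.
The 4th edge added is 3–9.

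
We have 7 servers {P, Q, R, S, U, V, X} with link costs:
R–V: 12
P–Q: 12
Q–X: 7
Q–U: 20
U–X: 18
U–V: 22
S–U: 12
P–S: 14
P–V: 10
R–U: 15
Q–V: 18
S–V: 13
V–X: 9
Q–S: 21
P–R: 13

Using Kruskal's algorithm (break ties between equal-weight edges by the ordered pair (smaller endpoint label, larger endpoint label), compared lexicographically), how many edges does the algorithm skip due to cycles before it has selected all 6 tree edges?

2

Kruskal's algorithm — process edges by increasing weight (ties by edge label):
Q–X (7): add. Components now {V} {R} {P} {Q,X} {U} {S}
V–X (9): add. Components now {Q,V,X} {R} {P} {U} {S}
P–V (10): add. Components now {P,Q,V,X} {R} {U} {S}
P–Q (12): skip — P and Q already connected.
R–V (12): add. Components now {P,Q,R,V,X} {U} {S}
S–U (12): add. Components now {P,Q,R,V,X} {S,U}
P–R (13): skip — R and P already connected.
S–V (13): add. Components now {P,Q,R,S,U,V,X}
Edges rejected before the tree was complete: 2.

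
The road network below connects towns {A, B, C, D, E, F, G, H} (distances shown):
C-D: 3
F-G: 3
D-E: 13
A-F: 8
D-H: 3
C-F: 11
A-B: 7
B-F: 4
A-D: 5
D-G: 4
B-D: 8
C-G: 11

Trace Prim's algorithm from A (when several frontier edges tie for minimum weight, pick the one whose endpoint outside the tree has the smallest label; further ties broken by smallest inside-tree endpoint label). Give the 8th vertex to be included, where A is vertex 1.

E

Grow the tree from A using Prim:
Step 1: frontier [A-D 5, A-B 7, A-F 8] → take A-D (5); add D.
Step 2: frontier [A-B 7, A-F 8, C-D 3, D-H 3, D-G 4, B-D 8, D-E 13] → take C-D (3); add C.
Step 3: frontier [A-B 7, A-F 8, C-F 11, C-G 11, D-H 3, D-G 4, B-D 8, D-E 13] → take D-H (3); add H.
Step 4: frontier [A-B 7, A-F 8, C-F 11, C-G 11, D-G 4, B-D 8, D-E 13] → take D-G (4); add G.
Step 5: frontier [A-B 7, A-F 8, C-F 11, B-D 8, D-E 13, F-G 3] → take F-G (3); add F.
Step 6: frontier [A-B 7, B-D 8, D-E 13, B-F 4] → take B-F (4); add B.
Step 7: frontier [D-E 13] → take D-E (13); add E.
Vertex order: A, D, C, H, G, F, B, E. The 8th vertex is E.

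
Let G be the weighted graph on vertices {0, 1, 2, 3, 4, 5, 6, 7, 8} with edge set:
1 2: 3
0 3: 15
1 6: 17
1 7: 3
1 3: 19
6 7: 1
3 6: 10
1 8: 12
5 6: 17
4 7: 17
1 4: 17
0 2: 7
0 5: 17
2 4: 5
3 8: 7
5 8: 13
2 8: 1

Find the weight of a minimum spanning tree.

Grow the tree from 2 using Prim:
Step 1: cheapest edge leaving the tree is 2 8 (1); add 8.
Step 2: cheapest edge leaving the tree is 1 2 (3); add 1.
Step 3: cheapest edge leaving the tree is 1 7 (3); add 7.
Step 4: cheapest edge leaving the tree is 6 7 (1); add 6.
Step 5: cheapest edge leaving the tree is 2 4 (5); add 4.
Step 6: cheapest edge leaving the tree is 0 2 (7); add 0.
Step 7: cheapest edge leaving the tree is 3 8 (7); add 3.
Step 8: cheapest edge leaving the tree is 5 8 (13); add 5.
MST edges: 2 8, 1 2, 1 7, 6 7, 2 4, 0 2, 3 8, 5 8; total weight 1+3+3+1+5+7+7+13 = 40.

40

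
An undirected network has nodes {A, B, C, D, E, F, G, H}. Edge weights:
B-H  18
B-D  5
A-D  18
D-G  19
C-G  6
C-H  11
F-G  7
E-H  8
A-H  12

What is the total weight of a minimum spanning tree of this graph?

67

Kruskal's algorithm — process edges by increasing weight (ties by edge label):
B-D (5): add — endpoints in different components.
C-G (6): add — endpoints in different components.
F-G (7): add — endpoints in different components.
E-H (8): add — endpoints in different components.
C-H (11): add — endpoints in different components.
A-H (12): add — endpoints in different components.
A-D (18): add — endpoints in different components.
MST edges: B-D, C-G, F-G, E-H, C-H, A-H, A-D; total weight 5+6+7+8+11+12+18 = 67.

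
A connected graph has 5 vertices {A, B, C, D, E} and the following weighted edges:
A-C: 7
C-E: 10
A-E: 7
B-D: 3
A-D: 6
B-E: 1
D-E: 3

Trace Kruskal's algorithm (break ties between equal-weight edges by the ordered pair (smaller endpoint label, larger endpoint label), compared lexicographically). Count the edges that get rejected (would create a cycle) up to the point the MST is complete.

1

Kruskal: consider edges lightest-first.
B-E (1): add. Components now {A} {B,E} {C} {D}
B-D (3): add. Components now {A} {B,D,E} {C}
D-E (3): skip — D and E already connected.
A-D (6): add. Components now {A,B,D,E} {C}
A-C (7): add. Components now {A,B,C,D,E}
Edges rejected before the tree was complete: 1.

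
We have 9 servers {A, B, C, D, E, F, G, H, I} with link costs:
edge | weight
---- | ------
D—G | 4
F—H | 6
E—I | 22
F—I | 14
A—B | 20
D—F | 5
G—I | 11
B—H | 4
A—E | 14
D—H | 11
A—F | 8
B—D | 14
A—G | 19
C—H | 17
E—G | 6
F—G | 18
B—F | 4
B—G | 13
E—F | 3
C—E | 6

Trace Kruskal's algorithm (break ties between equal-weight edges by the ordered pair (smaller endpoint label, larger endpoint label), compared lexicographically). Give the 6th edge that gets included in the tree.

Kruskal: consider edges lightest-first.
E—F (3): add — endpoints in different components.
B—F (4): add — endpoints in different components.
B—H (4): add — endpoints in different components.
D—G (4): add — endpoints in different components.
D—F (5): add — endpoints in different components.
C—E (6): add — endpoints in different components.
E—G (6): skip — E and G already connected.
F—H (6): skip — F and H already connected.
A—F (8): add — endpoints in different components.
D—H (11): skip — D and H already connected.
G—I (11): add — endpoints in different components.
The 6th edge added is C—E.

C-E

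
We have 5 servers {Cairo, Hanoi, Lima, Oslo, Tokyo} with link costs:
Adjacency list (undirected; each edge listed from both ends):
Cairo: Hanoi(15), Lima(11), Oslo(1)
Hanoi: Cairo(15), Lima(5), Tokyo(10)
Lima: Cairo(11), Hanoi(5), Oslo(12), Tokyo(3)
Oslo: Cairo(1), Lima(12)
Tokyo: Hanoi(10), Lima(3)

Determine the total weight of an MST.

20

Prim, starting at Cairo.
Step 1: frontier [Cairo—Oslo 1, Cairo—Lima 11, Cairo—Hanoi 15] → take Cairo—Oslo (1); add Oslo.
Step 2: frontier [Cairo—Lima 11, Cairo—Hanoi 15, Lima—Oslo 12] → take Cairo—Lima (11); add Lima.
Step 3: frontier [Cairo—Hanoi 15, Lima—Tokyo 3, Hanoi—Lima 5] → take Lima—Tokyo (3); add Tokyo.
Step 4: frontier [Cairo—Hanoi 15, Hanoi—Lima 5, Hanoi—Tokyo 10] → take Hanoi—Lima (5); add Hanoi.
MST edges: Cairo—Oslo, Cairo—Lima, Lima—Tokyo, Hanoi—Lima; total weight 1+11+3+5 = 20.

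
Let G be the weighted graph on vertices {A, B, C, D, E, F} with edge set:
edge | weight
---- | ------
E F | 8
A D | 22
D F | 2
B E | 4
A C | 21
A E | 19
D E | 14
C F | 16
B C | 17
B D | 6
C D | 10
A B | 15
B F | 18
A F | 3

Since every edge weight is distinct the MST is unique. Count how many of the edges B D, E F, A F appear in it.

Kruskal: consider edges lightest-first.
D F (2): add — endpoints in different components.
A F (3): add — endpoints in different components.
B E (4): add — endpoints in different components.
B D (6): add — endpoints in different components.
E F (8): skip — E and F already connected.
C D (10): add — endpoints in different components.
MST edge set: {D F, A F, B E, B D, C D}.
Of the listed edges, {B D, A F} are in the MST → 2.

2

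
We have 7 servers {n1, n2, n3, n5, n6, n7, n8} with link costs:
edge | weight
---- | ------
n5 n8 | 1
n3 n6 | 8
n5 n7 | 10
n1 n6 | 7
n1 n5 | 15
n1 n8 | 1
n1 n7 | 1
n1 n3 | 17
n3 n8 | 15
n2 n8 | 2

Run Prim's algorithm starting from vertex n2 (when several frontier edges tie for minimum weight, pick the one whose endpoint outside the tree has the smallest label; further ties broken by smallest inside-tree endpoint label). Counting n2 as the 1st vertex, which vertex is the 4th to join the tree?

Prim, starting at n2.
Step 1: frontier [n2 n8 2] → take n2 n8 (2); add n8.
Step 2: frontier [n1 n8 1, n5 n8 1, n3 n8 15] → take n1 n8 (1); add n1.
Step 3: frontier [n1 n7 1, n1 n6 7, n1 n5 15, n1 n3 17, n5 n8 1, n3 n8 15] → take n5 n8 (1); add n5.
Step 4: frontier [n1 n7 1, n1 n6 7, n1 n3 17, n5 n7 10, n3 n8 15] → take n1 n7 (1); add n7.
Step 5: frontier [n1 n6 7, n1 n3 17, n3 n8 15] → take n1 n6 (7); add n6.
Step 6: frontier [n1 n3 17, n3 n6 8, n3 n8 15] → take n3 n6 (8); add n3.
Vertex order: n2, n8, n1, n5, n7, n6, n3. The 4th vertex is n5.

n5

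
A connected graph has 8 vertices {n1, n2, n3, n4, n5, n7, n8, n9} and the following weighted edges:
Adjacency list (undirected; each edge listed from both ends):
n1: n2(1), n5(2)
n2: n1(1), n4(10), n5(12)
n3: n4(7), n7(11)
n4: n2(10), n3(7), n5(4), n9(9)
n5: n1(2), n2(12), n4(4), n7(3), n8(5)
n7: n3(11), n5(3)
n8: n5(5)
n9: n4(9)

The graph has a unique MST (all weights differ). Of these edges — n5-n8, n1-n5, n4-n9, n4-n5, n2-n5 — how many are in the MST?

4

Kruskal's algorithm — process edges by increasing weight (ties by edge label):
n1-n2 (1): add — endpoints in different components.
n1-n5 (2): add — endpoints in different components.
n5-n7 (3): add — endpoints in different components.
n4-n5 (4): add — endpoints in different components.
n5-n8 (5): add — endpoints in different components.
n3-n4 (7): add — endpoints in different components.
n4-n9 (9): add — endpoints in different components.
MST edge set: {n1-n2, n1-n5, n5-n7, n4-n5, n5-n8, n3-n4, n4-n9}.
Of the listed edges, {n5-n8, n1-n5, n4-n9, n4-n5} are in the MST → 4.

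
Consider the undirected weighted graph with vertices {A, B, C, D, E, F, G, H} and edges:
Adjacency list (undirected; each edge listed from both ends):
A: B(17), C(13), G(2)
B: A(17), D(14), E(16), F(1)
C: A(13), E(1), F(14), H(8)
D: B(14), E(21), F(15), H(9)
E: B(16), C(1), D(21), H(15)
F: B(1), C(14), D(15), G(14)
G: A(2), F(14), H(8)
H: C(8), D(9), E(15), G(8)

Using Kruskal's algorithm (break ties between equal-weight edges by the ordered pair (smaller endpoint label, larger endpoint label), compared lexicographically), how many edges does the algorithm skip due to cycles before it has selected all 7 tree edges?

1

Sort edges by weight, then run Kruskal:
B-F (1): add — endpoints in different components.
C-E (1): add — endpoints in different components.
A-G (2): add — endpoints in different components.
C-H (8): add — endpoints in different components.
G-H (8): add — endpoints in different components.
D-H (9): add — endpoints in different components.
A-C (13): skip — A and C already connected.
B-D (14): add — endpoints in different components.
Edges rejected before the tree was complete: 1.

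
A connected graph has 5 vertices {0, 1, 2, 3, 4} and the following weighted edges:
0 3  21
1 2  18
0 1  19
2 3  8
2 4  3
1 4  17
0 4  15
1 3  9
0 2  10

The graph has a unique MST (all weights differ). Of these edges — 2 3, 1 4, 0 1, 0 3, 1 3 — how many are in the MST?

Kruskal: consider edges lightest-first.
2 4 (3): add. Components now {0} {1} {2,4} {3}
2 3 (8): add. Components now {0} {1} {2,3,4}
1 3 (9): add. Components now {0} {1,2,3,4}
0 2 (10): add. Components now {0,1,2,3,4}
MST edge set: {2 4, 2 3, 1 3, 0 2}.
Of the listed edges, {2 3, 1 3} are in the MST → 2.

2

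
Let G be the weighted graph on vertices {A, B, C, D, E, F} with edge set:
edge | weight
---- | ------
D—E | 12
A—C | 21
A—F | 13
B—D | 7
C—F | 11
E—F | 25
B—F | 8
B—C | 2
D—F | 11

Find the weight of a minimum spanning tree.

42

Kruskal: consider edges lightest-first.
B—C (2): add — endpoints in different components.
B—D (7): add — endpoints in different components.
B—F (8): add — endpoints in different components.
C—F (11): skip — C and F already connected.
D—F (11): skip — D and F already connected.
D—E (12): add — endpoints in different components.
A—F (13): add — endpoints in different components.
MST edges: B—C, B—D, B—F, D—E, A—F; total weight 2+7+8+12+13 = 42.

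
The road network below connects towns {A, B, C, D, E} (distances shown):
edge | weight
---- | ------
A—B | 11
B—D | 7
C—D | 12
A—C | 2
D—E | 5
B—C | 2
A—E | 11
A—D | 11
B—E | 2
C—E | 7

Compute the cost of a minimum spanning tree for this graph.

Grow the tree from C using Prim:
Step 1: cheapest edge leaving the tree is A—C (2); add A.
Step 2: cheapest edge leaving the tree is B—C (2); add B.
Step 3: cheapest edge leaving the tree is B—E (2); add E.
Step 4: cheapest edge leaving the tree is D—E (5); add D.
MST edges: A—C, B—C, B—E, D—E; total weight 2+2+2+5 = 11.

11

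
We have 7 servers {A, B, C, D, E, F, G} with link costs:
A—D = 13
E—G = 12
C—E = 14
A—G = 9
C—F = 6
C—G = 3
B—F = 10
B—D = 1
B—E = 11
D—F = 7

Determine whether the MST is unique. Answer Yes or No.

Yes

Sort edges by weight, then run Kruskal:
B—D (1): add — endpoints in different components.
C—G (3): add — endpoints in different components.
C—F (6): add — endpoints in different components.
D—F (7): add — endpoints in different components.
A—G (9): add — endpoints in different components.
B—F (10): skip — B and F already connected.
B—E (11): add — endpoints in different components.
Every non-tree edge has weight strictly greater than the heaviest edge on the tree path between its endpoints, so the MST is unique.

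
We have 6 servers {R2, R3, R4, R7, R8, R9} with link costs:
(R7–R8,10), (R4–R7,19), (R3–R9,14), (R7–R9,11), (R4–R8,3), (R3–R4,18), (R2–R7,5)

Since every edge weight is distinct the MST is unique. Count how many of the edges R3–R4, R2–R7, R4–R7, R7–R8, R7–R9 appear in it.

3

Sort edges by weight, then run Kruskal:
R4–R8 (3): add — endpoints in different components.
R2–R7 (5): add — endpoints in different components.
R7–R8 (10): add — endpoints in different components.
R7–R9 (11): add — endpoints in different components.
R3–R9 (14): add — endpoints in different components.
MST edge set: {R4–R8, R2–R7, R7–R8, R7–R9, R3–R9}.
Of the listed edges, {R2–R7, R7–R8, R7–R9} are in the MST → 3.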